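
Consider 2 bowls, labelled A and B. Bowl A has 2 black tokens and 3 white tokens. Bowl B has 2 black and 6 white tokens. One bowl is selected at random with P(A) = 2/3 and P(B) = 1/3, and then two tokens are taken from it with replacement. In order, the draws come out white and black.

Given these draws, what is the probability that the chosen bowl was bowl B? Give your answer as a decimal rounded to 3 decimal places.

0.281

For each hypothesis, P(data | H) works out to: P(data | bowl A) = (3/5)(2/5) = 6/25; P(data | bowl B) = (6/8)(2/8) = 3/16.
Weighting by the prior gives 2/3 · 6/25 = 4/25, 1/3 · 3/16 = 1/16; these sum to 89/400.
By Bayes' rule, P(bowl B | data) = (1/16) / (89/400) = 25/89.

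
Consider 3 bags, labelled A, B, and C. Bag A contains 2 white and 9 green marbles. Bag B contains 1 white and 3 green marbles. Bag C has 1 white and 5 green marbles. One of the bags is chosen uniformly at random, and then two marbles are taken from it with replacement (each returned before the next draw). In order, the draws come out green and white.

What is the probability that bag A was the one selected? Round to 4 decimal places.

For each hypothesis, P(data | H) works out to: P(data | bag A) = (9/11)(2/11) = 0.14876; P(data | bag B) = (3/4)(1/4) = 0.1875; P(data | bag C) = (5/6)(1/6) = 0.13889.
The prior-weighted likelihoods are 1/3 · 0.14876 = 0.049587, 1/3 · 0.1875 = 0.0625, 1/3 · 0.13889 = 0.046296; with total 0.15838.
Therefore the posterior P(bag A | data) = (0.049587) / (0.15838) = 0.31308.

0.3131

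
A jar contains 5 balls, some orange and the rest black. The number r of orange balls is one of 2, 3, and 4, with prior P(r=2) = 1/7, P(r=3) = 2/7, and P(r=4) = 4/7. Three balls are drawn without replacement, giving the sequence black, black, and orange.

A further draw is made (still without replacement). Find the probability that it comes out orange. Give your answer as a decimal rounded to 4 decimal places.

The likelihood of the observed sequence under each hypothesis: P(data | r = 2) = (3/5)(2/4)(2/3) = 1/5; P(data | r = 3) = (2/5)(1/4)(3/3) = 1/10; P(data | r = 4) = (1/5)(0/4) = 0.
The prior-weighted likelihoods are 1/7 · 1/5 = 1/35, 2/7 · 1/10 = 1/35, 4/7 · 0 = 0; these sum to 2/35.
Dividing through by the total gives posterior P(r = 2 | data) = 1/2, P(r = 3 | data) = 1/2, P(r = 4 | data) = 0.
So P(orange next | data) = Σ P(orange next | H) P(H | data) = (1/2)(1/2) + (1)(1/2) = 3/4.

0.7500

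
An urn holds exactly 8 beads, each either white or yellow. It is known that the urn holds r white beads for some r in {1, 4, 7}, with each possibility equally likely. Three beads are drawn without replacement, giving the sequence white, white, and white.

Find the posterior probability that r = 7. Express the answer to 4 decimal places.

For each hypothesis, P(data | H) works out to: P(data | r = 1) = (1/8)(0/7) = 0; P(data | r = 4) = (4/8)(3/7)(2/6) = 1/14; P(data | r = 7) = (7/8)(6/7)(5/6) = 5/8.
The prior-weighted likelihoods are 1/3 · 0 = 0, 1/3 · 1/14 = 1/42, 1/3 · 5/8 = 5/24; with total 13/56.
By Bayes' rule, P(r = 7 | data) = (5/24) / (13/56) = 35/39.

0.8974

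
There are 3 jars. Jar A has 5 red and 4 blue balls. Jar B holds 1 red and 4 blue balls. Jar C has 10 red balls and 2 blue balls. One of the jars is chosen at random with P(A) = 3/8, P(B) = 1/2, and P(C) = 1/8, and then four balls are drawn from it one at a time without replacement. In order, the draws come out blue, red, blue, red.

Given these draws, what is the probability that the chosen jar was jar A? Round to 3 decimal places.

0.940

The likelihood of the observed sequence under each hypothesis: P(data | jar A) = (4/9)(5/8)(3/7)(4/6) = 0.079365; P(data | jar B) = (4/5)(1/4)(3/3)(0/2) = 0; P(data | jar C) = (2/12)(10/11)(1/10)(9/9) = 0.015152.
Multiplying each by its prior: 3/8 · 0.079365 = 0.029762, 1/2 · 0 = 0, 1/8 · 0.015152 = 0.0018939; summing to 0.031656.
Hence P(jar A | data) = (0.029762) / (0.031656) = 0.94017.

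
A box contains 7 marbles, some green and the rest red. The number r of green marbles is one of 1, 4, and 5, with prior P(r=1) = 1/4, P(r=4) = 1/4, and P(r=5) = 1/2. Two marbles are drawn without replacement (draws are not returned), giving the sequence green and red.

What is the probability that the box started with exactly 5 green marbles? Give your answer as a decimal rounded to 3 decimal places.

0.526

Under each hypothesis, the probability of the observed sequence is: P(data | r = 1) = (1/7)(6/6) = 1/7; P(data | r = 4) = (4/7)(3/6) = 2/7; P(data | r = 5) = (5/7)(2/6) = 5/21.
Weighting by the prior gives 1/4 · 1/7 = 1/28, 1/4 · 2/7 = 1/14, 1/2 · 5/21 = 5/42; summing to 19/84.
Hence P(r = 5 | data) = (5/42) / (19/84) = 10/19.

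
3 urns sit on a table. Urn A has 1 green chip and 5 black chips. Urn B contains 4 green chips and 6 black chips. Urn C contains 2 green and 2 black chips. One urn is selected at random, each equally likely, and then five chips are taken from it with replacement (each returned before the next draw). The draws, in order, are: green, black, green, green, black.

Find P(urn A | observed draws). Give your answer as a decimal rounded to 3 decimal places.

0.056

The likelihood of the observed sequence under each hypothesis: P(data | urn A) = (1/6)(5/6)(1/6)(1/6)(5/6) = 0.003215; P(data | urn B) = (4/10)(6/10)(4/10)(4/10)(6/10) = 0.02304; P(data | urn C) = (2/4)(2/4)(2/4)(2/4)(2/4) = 0.03125.
Weighting by the prior gives 1/3 · 0.003215 = 0.0010717, 1/3 · 0.02304 = 0.00768, 1/3 · 0.03125 = 0.010417; with total 0.019168.
By Bayes' rule, P(urn A | data) = (0.0010717) / (0.019168) = 0.055909.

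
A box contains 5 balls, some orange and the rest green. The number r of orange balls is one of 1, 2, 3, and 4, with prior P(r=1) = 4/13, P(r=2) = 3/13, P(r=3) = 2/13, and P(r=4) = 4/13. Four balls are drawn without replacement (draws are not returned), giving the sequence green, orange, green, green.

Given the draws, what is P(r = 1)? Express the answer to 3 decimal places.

0.727

For each hypothesis, P(data | H) works out to: P(data | r = 1) = (4/5)(1/4)(3/3)(2/2) = 1/5; P(data | r = 2) = (3/5)(2/4)(2/3)(1/2) = 1/10; P(data | r = 3) = (2/5)(3/4)(1/3)(0/2) = 0; P(data | r = 4) = (1/5)(4/4)(0/3) = 0.
Multiplying each by its prior: 4/13 · 1/5 = 4/65, 3/13 · 1/10 = 3/130, 2/13 · 0 = 0, 4/13 · 0 = 0; with total 11/130.
So P(r = 1 | data) = (4/65) / (11/130) = 8/11.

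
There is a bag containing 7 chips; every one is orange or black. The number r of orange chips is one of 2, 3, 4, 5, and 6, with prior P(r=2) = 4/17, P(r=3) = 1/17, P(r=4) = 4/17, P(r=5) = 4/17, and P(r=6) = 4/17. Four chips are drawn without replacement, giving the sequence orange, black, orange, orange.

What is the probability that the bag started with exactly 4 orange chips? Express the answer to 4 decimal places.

Under each hypothesis, the probability of the observed sequence is: P(data | r = 2) = (2/7)(5/6)(1/5)(0/4) = 0; P(data | r = 3) = (3/7)(4/6)(2/5)(1/4) = 1/35; P(data | r = 4) = (4/7)(3/6)(3/5)(2/4) = 3/35; P(data | r = 5) = (5/7)(2/6)(4/5)(3/4) = 1/7; P(data | r = 6) = (6/7)(1/6)(5/5)(4/4) = 1/7.
The prior-weighted likelihoods are 4/17 · 0 = 0, 1/17 · 1/35 = 1/595, 4/17 · 3/35 = 12/595, 4/17 · 1/7 = 4/119, 4/17 · 1/7 = 4/119; summing to 53/595.
So P(r = 4 | data) = (12/595) / (53/595) = 12/53.

0.2264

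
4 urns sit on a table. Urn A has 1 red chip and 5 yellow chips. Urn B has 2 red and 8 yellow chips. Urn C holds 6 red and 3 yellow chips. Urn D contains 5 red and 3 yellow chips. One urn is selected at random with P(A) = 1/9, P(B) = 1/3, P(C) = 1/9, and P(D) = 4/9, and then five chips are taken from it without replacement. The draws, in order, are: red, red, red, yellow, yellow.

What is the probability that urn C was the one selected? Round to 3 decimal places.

0.182

The likelihood of the observed sequence under each hypothesis: P(data | urn A) = (1/6)(0/5) = 0; P(data | urn B) = (2/10)(1/9)(0/8) = 0; P(data | urn C) = (6/9)(5/8)(4/7)(3/6)(2/5) = 1/21; P(data | urn D) = (5/8)(4/7)(3/6)(3/5)(2/4) = 3/56.
Weighting by the prior gives 1/9 · 0 = 0, 1/3 · 0 = 0, 1/9 · 1/21 = 1/189, 4/9 · 3/56 = 1/42; with total 11/378.
By Bayes' rule, P(urn C | data) = (1/189) / (11/378) = 2/11.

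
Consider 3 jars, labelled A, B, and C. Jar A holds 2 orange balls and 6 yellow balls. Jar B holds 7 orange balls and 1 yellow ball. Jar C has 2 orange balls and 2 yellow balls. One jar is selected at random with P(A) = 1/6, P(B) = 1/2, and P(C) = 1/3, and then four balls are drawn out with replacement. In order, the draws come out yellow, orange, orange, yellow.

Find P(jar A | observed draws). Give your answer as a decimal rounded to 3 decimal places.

The likelihood of the observed sequence under each hypothesis: P(data | jar A) = (6/8)(2/8)(2/8)(6/8) = 0.035156; P(data | jar B) = (1/8)(7/8)(7/8)(1/8) = 0.011963; P(data | jar C) = (2/4)(2/4)(2/4)(2/4) = 0.0625.
Multiplying each by its prior: 1/6 · 0.035156 = 0.0058594, 1/2 · 0.011963 = 0.0059814, 1/3 · 0.0625 = 0.020833; with total 0.032674.
By Bayes' rule, P(jar A | data) = (0.0058594) / (0.032674) = 0.17933.

0.179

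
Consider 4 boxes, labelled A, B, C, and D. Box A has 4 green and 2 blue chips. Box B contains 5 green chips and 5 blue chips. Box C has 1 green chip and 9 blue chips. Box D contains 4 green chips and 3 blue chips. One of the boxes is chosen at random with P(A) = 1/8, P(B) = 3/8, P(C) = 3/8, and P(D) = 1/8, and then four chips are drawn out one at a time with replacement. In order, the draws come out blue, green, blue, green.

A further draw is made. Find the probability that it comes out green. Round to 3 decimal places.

For each hypothesis, P(data | H) works out to: P(data | box A) = (2/6)(4/6)(2/6)(4/6) = 0.049383; P(data | box B) = (5/10)(5/10)(5/10)(5/10) = 0.0625; P(data | box C) = (9/10)(1/10)(9/10)(1/10) = 0.0081; P(data | box D) = (3/7)(4/7)(3/7)(4/7) = 0.059975.
Multiplying each by its prior: 1/8 · 0.049383 = 0.0061728, 3/8 · 0.0625 = 0.023438, 3/8 · 0.0081 = 0.0030375, 1/8 · 0.059975 = 0.0074969; summing to 0.040145.
Dividing through by the total gives posterior P(box A | data) = 0.15376, P(box B | data) = 0.58383, P(box C | data) = 0.075664, P(box D | data) = 0.18675.
So P(green next | data) = Σ P(green next | H) P(H | data) = (2/3)(0.15376) + (1/2)(0.58383) + (1/10)(0.075664) + (4/7)(0.18675) = 0.5087.

0.509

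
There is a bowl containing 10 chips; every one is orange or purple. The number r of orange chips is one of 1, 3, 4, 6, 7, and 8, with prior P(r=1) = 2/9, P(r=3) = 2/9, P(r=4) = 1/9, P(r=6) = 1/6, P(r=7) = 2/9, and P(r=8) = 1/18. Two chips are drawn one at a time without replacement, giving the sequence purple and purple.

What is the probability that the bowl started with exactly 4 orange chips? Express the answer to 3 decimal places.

0.104

For each hypothesis, P(data | H) works out to: P(data | r = 1) = (9/10)(8/9) = 4/5; P(data | r = 3) = (7/10)(6/9) = 7/15; P(data | r = 4) = (6/10)(5/9) = 1/3; P(data | r = 6) = (4/10)(3/9) = 2/15; P(data | r = 7) = (3/10)(2/9) = 1/15; P(data | r = 8) = (2/10)(1/9) = 1/45.
Multiplying each by its prior: 2/9 · 4/5 = 8/45, 2/9 · 7/15 = 14/135, 1/9 · 1/3 = 1/27, 1/6 · 2/15 = 1/45, 2/9 · 1/15 = 2/135, 1/18 · 1/45 = 1/810; summing to 289/810.
Hence P(r = 4 | data) = (1/27) / (289/810) = 30/289.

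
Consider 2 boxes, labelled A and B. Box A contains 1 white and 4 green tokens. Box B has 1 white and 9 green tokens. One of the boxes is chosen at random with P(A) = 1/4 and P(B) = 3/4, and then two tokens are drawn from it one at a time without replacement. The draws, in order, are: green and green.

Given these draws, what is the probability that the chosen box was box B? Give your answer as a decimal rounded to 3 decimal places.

Compute the likelihood of the observed sequence for each case: P(data | box A) = (4/5)(3/4) = 3/5; P(data | box B) = (9/10)(8/9) = 4/5.
Multiplying each by its prior: 1/4 · 3/5 = 3/20, 3/4 · 4/5 = 3/5; summing to 3/4.
By Bayes' rule, P(box B | data) = (3/5) / (3/4) = 4/5.

0.800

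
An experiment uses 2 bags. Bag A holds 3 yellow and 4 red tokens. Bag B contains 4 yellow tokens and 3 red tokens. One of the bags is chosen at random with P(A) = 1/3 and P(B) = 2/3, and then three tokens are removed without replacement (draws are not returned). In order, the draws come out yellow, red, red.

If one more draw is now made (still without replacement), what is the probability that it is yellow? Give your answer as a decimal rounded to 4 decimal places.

Under each hypothesis, the probability of the observed sequence is: P(data | bag A) = (3/7)(4/6)(3/5) = 6/35; P(data | bag B) = (4/7)(3/6)(2/5) = 4/35.
Weighting by the prior gives 1/3 · 6/35 = 2/35, 2/3 · 4/35 = 8/105; summing to 2/15.
Dividing through by the total gives posterior P(bag A | data) = 3/7, P(bag B | data) = 4/7.
The predictive probability is P(yellow next | data) = (1/2)(3/7) + (3/4)(4/7) = 9/14.

0.6429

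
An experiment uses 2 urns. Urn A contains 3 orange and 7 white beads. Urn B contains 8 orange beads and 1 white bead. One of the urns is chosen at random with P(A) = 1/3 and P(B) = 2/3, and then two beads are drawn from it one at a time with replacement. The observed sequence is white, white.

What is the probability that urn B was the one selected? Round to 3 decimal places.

Under each hypothesis, the probability of the observed sequence is: P(data | urn A) = (7/10)(7/10) = 0.49; P(data | urn B) = (1/9)(1/9) = 0.012346.
Weighting by the prior gives 1/3 · 0.49 = 0.16333, 2/3 · 0.012346 = 0.0082305; with total 0.17156.
Therefore the posterior P(urn B | data) = (0.0082305) / (0.17156) = 0.047973.

0.048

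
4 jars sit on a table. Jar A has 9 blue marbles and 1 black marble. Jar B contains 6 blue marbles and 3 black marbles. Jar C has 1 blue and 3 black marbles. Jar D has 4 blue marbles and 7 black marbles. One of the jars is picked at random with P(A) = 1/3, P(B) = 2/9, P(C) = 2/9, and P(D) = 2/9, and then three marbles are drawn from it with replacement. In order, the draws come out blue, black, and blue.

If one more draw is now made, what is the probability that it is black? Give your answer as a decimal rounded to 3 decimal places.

Compute the likelihood of the observed sequence for each case: P(data | jar A) = (9/10)(1/10)(9/10) = 0.081; P(data | jar B) = (6/9)(3/9)(6/9) = 0.14815; P(data | jar C) = (1/4)(3/4)(1/4) = 0.046875; P(data | jar D) = (4/11)(7/11)(4/11) = 0.084147.
The prior-weighted likelihoods are 1/3 · 0.081 = 0.027, 2/9 · 0.14815 = 0.032922, 2/9 · 0.046875 = 0.010417, 2/9 · 0.084147 = 0.018699; with total 0.089038.
The posterior is then P(jar A | data) = 0.30324, P(jar B | data) = 0.36975, P(jar C | data) = 0.11699, P(jar D | data) = 0.21002.
So P(black next | data) = Σ P(black next | H) P(H | data) = (1/10)(0.30324) + (1/3)(0.36975) + (3/4)(0.11699) + (7/11)(0.21002) = 0.37496.

0.375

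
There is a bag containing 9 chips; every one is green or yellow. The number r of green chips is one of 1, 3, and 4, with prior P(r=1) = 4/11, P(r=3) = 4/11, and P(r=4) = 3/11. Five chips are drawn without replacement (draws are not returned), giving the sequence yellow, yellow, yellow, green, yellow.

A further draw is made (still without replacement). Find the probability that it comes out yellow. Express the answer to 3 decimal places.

For each hypothesis, P(data | H) works out to: P(data | r = 1) = (8/9)(7/8)(6/7)(1/6)(5/5) = 1/9; P(data | r = 3) = (6/9)(5/8)(4/7)(3/6)(3/5) = 1/14; P(data | r = 4) = (5/9)(4/8)(3/7)(4/6)(2/5) = 2/63.
Weighting by the prior gives 4/11 · 1/9 = 4/99, 4/11 · 1/14 = 2/77, 3/11 · 2/63 = 2/231; summing to 52/693.
Dividing through by the total gives posterior P(r = 1 | data) = 7/13, P(r = 3 | data) = 9/26, P(r = 4 | data) = 3/26.
So P(yellow next | data) = Σ P(yellow next | H) P(H | data) = (1)(7/13) + (1/2)(9/26) + (1/4)(3/26) = 77/104.

0.740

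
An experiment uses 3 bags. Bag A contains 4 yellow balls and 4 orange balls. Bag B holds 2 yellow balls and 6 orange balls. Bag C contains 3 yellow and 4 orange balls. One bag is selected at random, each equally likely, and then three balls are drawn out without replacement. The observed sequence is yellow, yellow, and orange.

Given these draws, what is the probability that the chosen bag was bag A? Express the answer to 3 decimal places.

For each hypothesis, P(data | H) works out to: P(data | bag A) = (4/8)(3/7)(4/6) = 1/7; P(data | bag B) = (2/8)(1/7)(6/6) = 1/28; P(data | bag C) = (3/7)(2/6)(4/5) = 4/35.
Weighting by the prior gives 1/3 · 1/7 = 1/21, 1/3 · 1/28 = 1/84, 1/3 · 4/35 = 4/105; summing to 41/420.
So P(bag A | data) = (1/21) / (41/420) = 20/41.

0.488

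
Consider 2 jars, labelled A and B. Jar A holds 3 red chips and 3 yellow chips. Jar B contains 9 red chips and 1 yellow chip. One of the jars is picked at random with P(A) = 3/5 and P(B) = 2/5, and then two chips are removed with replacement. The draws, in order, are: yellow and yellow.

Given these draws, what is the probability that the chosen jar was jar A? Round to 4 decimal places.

The likelihood of the observed sequence under each hypothesis: P(data | jar A) = (3/6)(3/6) = 1/4; P(data | jar B) = (1/10)(1/10) = 1/100.
Weighting by the prior gives 3/5 · 1/4 = 3/20, 2/5 · 1/100 = 1/250; these sum to 77/500.
Therefore the posterior P(jar A | data) = (3/20) / (77/500) = 75/77.

0.9740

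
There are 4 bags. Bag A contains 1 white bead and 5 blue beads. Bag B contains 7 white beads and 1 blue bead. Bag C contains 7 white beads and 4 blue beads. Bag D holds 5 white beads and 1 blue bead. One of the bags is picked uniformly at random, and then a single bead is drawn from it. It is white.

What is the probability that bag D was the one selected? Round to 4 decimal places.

0.3318

Under each hypothesis, the probability of this draw is: P(data | bag A) = (1/6) = 1/6; P(data | bag B) = (7/8) = 7/8; P(data | bag C) = (7/11) = 7/11; P(data | bag D) = (5/6) = 5/6.
Weighting by the prior gives 1/4 · 1/6 = 1/24, 1/4 · 7/8 = 7/32, 1/4 · 7/11 = 7/44, 1/4 · 5/6 = 5/24; summing to 221/352.
Hence P(bag D | data) = (5/24) / (221/352) = 220/663.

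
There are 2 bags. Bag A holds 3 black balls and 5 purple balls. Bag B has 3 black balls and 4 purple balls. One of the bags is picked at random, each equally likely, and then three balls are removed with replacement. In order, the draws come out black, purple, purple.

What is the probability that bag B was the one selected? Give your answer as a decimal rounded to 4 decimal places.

For each hypothesis, P(data | H) works out to: P(data | bag A) = (3/8)(5/8)(5/8) = 0.14648; P(data | bag B) = (3/7)(4/7)(4/7) = 0.13994.
The prior-weighted likelihoods are 1/2 · 0.14648 = 0.073242, 1/2 · 0.13994 = 0.069971; summing to 0.14321.
Therefore the posterior P(bag B | data) = (0.069971) / (0.14321) = 0.48858.

0.4886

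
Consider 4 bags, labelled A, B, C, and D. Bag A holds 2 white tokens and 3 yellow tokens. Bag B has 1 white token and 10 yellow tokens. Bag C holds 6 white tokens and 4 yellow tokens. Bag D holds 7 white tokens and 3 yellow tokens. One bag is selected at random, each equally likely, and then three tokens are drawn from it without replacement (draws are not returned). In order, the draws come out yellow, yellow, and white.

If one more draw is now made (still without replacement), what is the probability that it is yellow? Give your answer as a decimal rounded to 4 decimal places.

0.5071

Under each hypothesis, the probability of the observed sequence is: P(data | bag A) = (3/5)(2/4)(2/3) = 0.2; P(data | bag B) = (10/11)(9/10)(1/9) = 0.090909; P(data | bag C) = (4/10)(3/9)(6/8) = 0.1; P(data | bag D) = (3/10)(2/9)(7/8) = 0.058333.
The prior-weighted likelihoods are 1/4 · 0.2 = 0.05, 1/4 · 0.090909 = 0.022727, 1/4 · 0.1 = 0.025, 1/4 · 0.058333 = 0.014583; summing to 0.11231.
Dividing through by the total gives posterior P(bag A | data) = 0.44519, P(bag B | data) = 0.20236, P(bag C | data) = 0.2226, P(bag D | data) = 0.12985.
Averaging over the posterior, P(yellow next | data) = (1/2)(0.44519) + (1)(0.20236) + (2/7)(0.2226) + (1/7)(0.12985) = 0.50711.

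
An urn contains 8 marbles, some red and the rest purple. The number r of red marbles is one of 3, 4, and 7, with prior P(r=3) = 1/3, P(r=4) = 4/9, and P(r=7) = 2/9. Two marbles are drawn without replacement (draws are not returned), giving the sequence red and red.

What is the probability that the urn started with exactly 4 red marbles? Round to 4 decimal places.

Under each hypothesis, the probability of the observed sequence is: P(data | r = 3) = (3/8)(2/7) = 3/28; P(data | r = 4) = (4/8)(3/7) = 3/14; P(data | r = 7) = (7/8)(6/7) = 3/4.
Weighting by the prior gives 1/3 · 3/28 = 1/28, 4/9 · 3/14 = 2/21, 2/9 · 3/4 = 1/6; with total 25/84.
Therefore the posterior P(r = 4 | data) = (2/21) / (25/84) = 8/25.

0.3200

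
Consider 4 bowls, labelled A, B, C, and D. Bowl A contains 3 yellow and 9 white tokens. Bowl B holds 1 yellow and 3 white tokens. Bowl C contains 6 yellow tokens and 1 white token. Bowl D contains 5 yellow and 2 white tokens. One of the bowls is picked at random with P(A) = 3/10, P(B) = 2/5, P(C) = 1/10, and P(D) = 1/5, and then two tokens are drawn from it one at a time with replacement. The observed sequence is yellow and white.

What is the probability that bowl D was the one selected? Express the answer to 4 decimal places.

The likelihood of the observed sequence under each hypothesis: P(data | bowl A) = (3/12)(9/12) = 0.1875; P(data | bowl B) = (1/4)(3/4) = 0.1875; P(data | bowl C) = (6/7)(1/7) = 0.12245; P(data | bowl D) = (5/7)(2/7) = 0.20408.
Weighting by the prior gives 3/10 · 0.1875 = 0.05625, 2/5 · 0.1875 = 0.075, 1/10 · 0.12245 = 0.012245, 1/5 · 0.20408 = 0.040816; these sum to 0.18431.
Therefore the posterior P(bowl D | data) = (0.040816) / (0.18431) = 0.22145.

0.2215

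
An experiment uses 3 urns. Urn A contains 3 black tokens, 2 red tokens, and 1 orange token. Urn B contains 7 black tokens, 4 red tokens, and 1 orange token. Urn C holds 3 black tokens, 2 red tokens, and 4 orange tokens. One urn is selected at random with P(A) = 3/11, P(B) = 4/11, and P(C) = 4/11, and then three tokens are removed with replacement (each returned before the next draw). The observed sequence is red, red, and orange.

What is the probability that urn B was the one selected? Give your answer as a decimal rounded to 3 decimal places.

The likelihood of the observed sequence under each hypothesis: P(data | urn A) = (2/6)(2/6)(1/6) = 0.018519; P(data | urn B) = (4/12)(4/12)(1/12) = 0.0092593; P(data | urn C) = (2/9)(2/9)(4/9) = 0.021948.
Weighting by the prior gives 3/11 · 0.018519 = 0.0050505, 4/11 · 0.0092593 = 0.003367, 4/11 · 0.021948 = 0.007981; summing to 0.016399.
By Bayes' rule, P(urn B | data) = (0.003367) / (0.016399) = 0.20532.

0.205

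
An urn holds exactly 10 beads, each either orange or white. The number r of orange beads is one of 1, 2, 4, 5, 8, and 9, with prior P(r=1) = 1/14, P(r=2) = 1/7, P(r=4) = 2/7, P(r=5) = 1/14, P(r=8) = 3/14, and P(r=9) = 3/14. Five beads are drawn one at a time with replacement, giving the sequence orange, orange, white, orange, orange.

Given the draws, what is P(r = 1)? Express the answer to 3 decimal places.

0.000

For each hypothesis, P(data | H) works out to: P(data | r = 1) = (1/10)(1/10)(9/10)(1/10)(1/10) = 9e-05; P(data | r = 2) = (2/10)(2/10)(8/10)(2/10)(2/10) = 0.00128; P(data | r = 4) = (4/10)(4/10)(6/10)(4/10)(4/10) = 0.01536; P(data | r = 5) = (5/10)(5/10)(5/10)(5/10)(5/10) = 0.03125; P(data | r = 8) = (8/10)(8/10)(2/10)(8/10)(8/10) = 0.08192; P(data | r = 9) = (9/10)(9/10)(1/10)(9/10)(9/10) = 0.06561.
Multiplying each by its prior: 1/14 · 9e-05 = 6.4286e-06, 1/7 · 0.00128 = 0.00018286, 2/7 · 0.01536 = 0.0043886, 1/14 · 0.03125 = 0.0022321, 3/14 · 0.08192 = 0.017554, 3/14 · 0.06561 = 0.014059; summing to 0.038424.
Hence P(r = 1 | data) = (6.4286e-06) / (0.038424) = 0.00016731.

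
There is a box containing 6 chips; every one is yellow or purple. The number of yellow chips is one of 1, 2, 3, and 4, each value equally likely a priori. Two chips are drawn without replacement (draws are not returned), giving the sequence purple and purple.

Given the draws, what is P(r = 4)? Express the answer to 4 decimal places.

0.0500

For each hypothesis, P(data | H) works out to: P(data | r = 1) = (5/6)(4/5) = 2/3; P(data | r = 2) = (4/6)(3/5) = 2/5; P(data | r = 3) = (3/6)(2/5) = 1/5; P(data | r = 4) = (2/6)(1/5) = 1/15.
Weighting by the prior gives 1/4 · 2/3 = 1/6, 1/4 · 2/5 = 1/10, 1/4 · 1/5 = 1/20, 1/4 · 1/15 = 1/60; summing to 1/3.
Hence P(r = 4 | data) = (1/60) / (1/3) = 1/20.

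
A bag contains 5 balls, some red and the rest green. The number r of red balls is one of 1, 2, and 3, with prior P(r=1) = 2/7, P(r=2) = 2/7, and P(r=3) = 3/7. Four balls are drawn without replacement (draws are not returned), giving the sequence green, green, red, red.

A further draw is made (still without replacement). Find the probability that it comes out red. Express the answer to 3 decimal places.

Under each hypothesis, the probability of the observed sequence is: P(data | r = 1) = (4/5)(3/4)(1/3)(0/2) = 0; P(data | r = 2) = (3/5)(2/4)(2/3)(1/2) = 1/10; P(data | r = 3) = (2/5)(1/4)(3/3)(2/2) = 1/10.
Multiplying each by its prior: 2/7 · 0 = 0, 2/7 · 1/10 = 1/35, 3/7 · 1/10 = 3/70; these sum to 1/14.
Dividing through by the total gives posterior P(r = 1 | data) = 0, P(r = 2 | data) = 2/5, P(r = 3 | data) = 3/5.
The predictive probability is P(red next | data) = (0)(2/5) + (1)(3/5) = 3/5.

0.600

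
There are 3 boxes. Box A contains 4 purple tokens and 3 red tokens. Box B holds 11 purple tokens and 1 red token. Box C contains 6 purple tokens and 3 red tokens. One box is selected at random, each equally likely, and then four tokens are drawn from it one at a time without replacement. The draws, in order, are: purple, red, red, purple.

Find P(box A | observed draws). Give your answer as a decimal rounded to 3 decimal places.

0.590

The likelihood of the observed sequence under each hypothesis: P(data | box A) = (4/7)(3/6)(2/5)(3/4) = 0.085714; P(data | box B) = (11/12)(1/11)(0/10) = 0; P(data | box C) = (6/9)(3/8)(2/7)(5/6) = 0.059524.
The prior-weighted likelihoods are 1/3 · 0.085714 = 0.028571, 1/3 · 0 = 0, 1/3 · 0.059524 = 0.019841; summing to 0.048413.
So P(box A | data) = (0.028571) / (0.048413) = 0.59016.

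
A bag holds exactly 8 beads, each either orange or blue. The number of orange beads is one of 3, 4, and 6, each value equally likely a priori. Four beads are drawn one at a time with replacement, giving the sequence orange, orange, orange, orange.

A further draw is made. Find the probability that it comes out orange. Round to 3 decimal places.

0.692

Compute the likelihood of the observed sequence for each case: P(data | r = 3) = (3/8)(3/8)(3/8)(3/8) = 0.019775; P(data | r = 4) = (4/8)(4/8)(4/8)(4/8) = 0.0625; P(data | r = 6) = (6/8)(6/8)(6/8)(6/8) = 0.31641.
Multiplying each by its prior: 1/3 · 0.019775 = 0.0065918, 1/3 · 0.0625 = 0.020833, 1/3 · 0.31641 = 0.10547; with total 0.13289.
Normalising, the posterior is P(r = 3 | data) = 0.049602, P(r = 4 | data) = 0.15677, P(r = 6 | data) = 0.79363.
So P(orange next | data) = Σ P(orange next | H) P(H | data) = (3/8)(0.049602) + (1/2)(0.15677) + (3/4)(0.79363) = 0.69221.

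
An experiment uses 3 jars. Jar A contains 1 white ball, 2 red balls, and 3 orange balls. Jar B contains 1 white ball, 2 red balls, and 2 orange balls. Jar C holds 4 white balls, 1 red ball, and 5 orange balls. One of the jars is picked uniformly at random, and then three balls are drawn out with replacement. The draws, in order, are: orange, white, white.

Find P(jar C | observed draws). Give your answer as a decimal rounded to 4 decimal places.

Compute the likelihood of the observed sequence for each case: P(data | jar A) = (3/6)(1/6)(1/6) = 0.013889; P(data | jar B) = (2/5)(1/5)(1/5) = 0.016; P(data | jar C) = (5/10)(4/10)(4/10) = 0.08.
Weighting by the prior gives 1/3 · 0.013889 = 0.0046296, 1/3 · 0.016 = 0.0053333, 1/3 · 0.08 = 0.026667; with total 0.03663.
So P(jar C | data) = (0.026667) / (0.03663) = 0.72801.

0.7280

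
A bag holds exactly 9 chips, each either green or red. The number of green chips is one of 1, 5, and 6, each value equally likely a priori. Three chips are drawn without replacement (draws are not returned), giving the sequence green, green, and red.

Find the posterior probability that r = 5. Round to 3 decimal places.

0.471

Under each hypothesis, the probability of the observed sequence is: P(data | r = 1) = (1/9)(0/8) = 0; P(data | r = 5) = (5/9)(4/8)(4/7) = 10/63; P(data | r = 6) = (6/9)(5/8)(3/7) = 5/28.
The prior-weighted likelihoods are 1/3 · 0 = 0, 1/3 · 10/63 = 10/189, 1/3 · 5/28 = 5/84; summing to 85/756.
Therefore the posterior P(r = 5 | data) = (10/189) / (85/756) = 8/17.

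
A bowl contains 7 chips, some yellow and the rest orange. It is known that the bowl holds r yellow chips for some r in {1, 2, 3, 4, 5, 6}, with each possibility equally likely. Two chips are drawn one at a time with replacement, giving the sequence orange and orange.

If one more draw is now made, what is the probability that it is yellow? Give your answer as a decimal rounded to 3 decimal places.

Compute the likelihood of the observed sequence for each case: P(data | r = 1) = (6/7)(6/7) = 36/49; P(data | r = 2) = (5/7)(5/7) = 25/49; P(data | r = 3) = (4/7)(4/7) = 16/49; P(data | r = 4) = (3/7)(3/7) = 9/49; P(data | r = 5) = (2/7)(2/7) = 4/49; P(data | r = 6) = (1/7)(1/7) = 1/49.
Weighting by the prior gives 1/6 · 36/49 = 6/49, 1/6 · 25/49 = 25/294, 1/6 · 16/49 = 8/147, 1/6 · 9/49 = 3/98, 1/6 · 4/49 = 2/147, 1/6 · 1/49 = 1/294; summing to 13/42.
Normalising, the posterior is P(r = 1 | data) = 36/91, P(r = 2 | data) = 25/91, P(r = 3 | data) = 16/91, P(r = 4 | data) = 9/91, P(r = 5 | data) = 4/91, P(r = 6 | data) = 1/91.
Averaging over the posterior, P(yellow next | data) = (1/7)(36/91) + (2/7)(25/91) + (3/7)(16/91) + (4/7)(9/91) + (5/7)(4/91) + (6/7)(1/91) = 4/13.

0.308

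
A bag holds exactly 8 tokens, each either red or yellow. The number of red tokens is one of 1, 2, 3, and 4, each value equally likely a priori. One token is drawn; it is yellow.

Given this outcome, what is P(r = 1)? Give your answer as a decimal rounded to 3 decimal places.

0.318

Under each hypothesis, the probability of this draw is: P(data | r = 1) = (7/8) = 7/8; P(data | r = 2) = (6/8) = 3/4; P(data | r = 3) = (5/8) = 5/8; P(data | r = 4) = (4/8) = 1/2.
The prior-weighted likelihoods are 1/4 · 7/8 = 7/32, 1/4 · 3/4 = 3/16, 1/4 · 5/8 = 5/32, 1/4 · 1/2 = 1/8; with total 11/16.
Hence P(r = 1 | data) = (7/32) / (11/16) = 7/22.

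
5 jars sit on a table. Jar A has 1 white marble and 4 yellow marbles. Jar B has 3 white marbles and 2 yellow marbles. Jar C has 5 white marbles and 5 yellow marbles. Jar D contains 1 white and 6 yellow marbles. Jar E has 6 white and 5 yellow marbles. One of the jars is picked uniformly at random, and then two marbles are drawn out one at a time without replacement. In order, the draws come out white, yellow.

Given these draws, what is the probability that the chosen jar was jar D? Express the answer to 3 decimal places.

Compute the likelihood of the observed sequence for each case: P(data | jar A) = (1/5)(4/4) = 0.2; P(data | jar B) = (3/5)(2/4) = 0.3; P(data | jar C) = (5/10)(5/9) = 0.27778; P(data | jar D) = (1/7)(6/6) = 0.14286; P(data | jar E) = (6/11)(5/10) = 0.27273.
Multiplying each by its prior: 1/5 · 0.2 = 0.04, 1/5 · 0.3 = 0.06, 1/5 · 0.27778 = 0.055556, 1/5 · 0.14286 = 0.028571, 1/5 · 0.27273 = 0.054545; these sum to 0.23867.
So P(jar D | data) = (0.028571) / (0.23867) = 0.11971.

0.120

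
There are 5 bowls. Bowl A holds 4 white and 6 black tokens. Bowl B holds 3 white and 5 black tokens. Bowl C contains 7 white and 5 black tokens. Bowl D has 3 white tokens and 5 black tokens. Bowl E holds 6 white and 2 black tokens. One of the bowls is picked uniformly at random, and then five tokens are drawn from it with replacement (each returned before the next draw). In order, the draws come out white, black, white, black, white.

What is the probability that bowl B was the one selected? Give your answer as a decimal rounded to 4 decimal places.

Under each hypothesis, the probability of the observed sequence is: P(data | bowl A) = (4/10)(6/10)(4/10)(6/10)(4/10) = 0.02304; P(data | bowl B) = (3/8)(5/8)(3/8)(5/8)(3/8) = 0.020599; P(data | bowl C) = (7/12)(5/12)(7/12)(5/12)(7/12) = 0.034461; P(data | bowl D) = (3/8)(5/8)(3/8)(5/8)(3/8) = 0.020599; P(data | bowl E) = (6/8)(2/8)(6/8)(2/8)(6/8) = 0.026367.
Weighting by the prior gives 1/5 · 0.02304 = 0.004608, 1/5 · 0.020599 = 0.0041199, 1/5 · 0.034461 = 0.0068922, 1/5 · 0.020599 = 0.0041199, 1/5 · 0.026367 = 0.0052734; summing to 0.025013.
So P(bowl B | data) = (0.0041199) / (0.025013) = 0.16471.

0.1647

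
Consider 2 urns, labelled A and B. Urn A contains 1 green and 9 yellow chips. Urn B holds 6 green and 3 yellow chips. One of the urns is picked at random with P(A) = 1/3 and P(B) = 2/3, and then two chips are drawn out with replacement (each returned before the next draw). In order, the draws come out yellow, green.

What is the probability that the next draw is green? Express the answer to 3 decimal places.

The likelihood of the observed sequence under each hypothesis: P(data | urn A) = (9/10)(1/10) = 0.09; P(data | urn B) = (3/9)(6/9) = 0.22222.
Multiplying each by its prior: 1/3 · 0.09 = 0.03, 2/3 · 0.22222 = 0.14815; summing to 0.17815.
Normalising, the posterior is P(urn A | data) = 0.1684, P(urn B | data) = 0.8316.
Averaging over the posterior, P(green next | data) = (1/10)(0.1684) + (2/3)(0.8316) = 0.57124.

0.571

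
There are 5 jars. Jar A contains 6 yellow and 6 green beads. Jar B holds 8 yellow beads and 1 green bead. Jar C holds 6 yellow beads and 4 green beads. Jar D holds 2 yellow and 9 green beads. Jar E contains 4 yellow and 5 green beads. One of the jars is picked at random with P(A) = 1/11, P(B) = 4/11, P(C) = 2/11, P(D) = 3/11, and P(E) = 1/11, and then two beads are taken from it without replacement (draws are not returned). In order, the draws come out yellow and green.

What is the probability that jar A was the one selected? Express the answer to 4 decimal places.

Under each hypothesis, the probability of the observed sequence is: P(data | jar A) = (6/12)(6/11) = 0.27273; P(data | jar B) = (8/9)(1/8) = 0.11111; P(data | jar C) = (6/10)(4/9) = 0.26667; P(data | jar D) = (2/11)(9/10) = 0.16364; P(data | jar E) = (4/9)(5/8) = 0.27778.
Multiplying each by its prior: 1/11 · 0.27273 = 0.024793, 4/11 · 0.11111 = 0.040404, 2/11 · 0.26667 = 0.048485, 3/11 · 0.16364 = 0.044628, 1/11 · 0.27778 = 0.025253; these sum to 0.18356.
So P(jar A | data) = (0.024793) / (0.18356) = 0.13507.

0.1351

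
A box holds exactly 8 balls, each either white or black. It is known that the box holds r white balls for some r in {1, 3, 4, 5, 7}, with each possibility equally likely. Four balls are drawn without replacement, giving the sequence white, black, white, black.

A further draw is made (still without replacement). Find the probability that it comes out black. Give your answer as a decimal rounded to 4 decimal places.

0.5000

The likelihood of the observed sequence under each hypothesis: P(data | r = 1) = (1/8)(7/7)(0/6) = 0; P(data | r = 3) = (3/8)(5/7)(2/6)(4/5) = 1/14; P(data | r = 4) = (4/8)(4/7)(3/6)(3/5) = 3/35; P(data | r = 5) = (5/8)(3/7)(4/6)(2/5) = 1/14; P(data | r = 7) = (7/8)(1/7)(6/6)(0/5) = 0.
Weighting by the prior gives 1/5 · 0 = 0, 1/5 · 1/14 = 1/70, 1/5 · 3/35 = 3/175, 1/5 · 1/14 = 1/70, 1/5 · 0 = 0; these sum to 8/175.
Normalising, the posterior is P(r = 1 | data) = 0, P(r = 3 | data) = 5/16, P(r = 4 | data) = 3/8, P(r = 5 | data) = 5/16, P(r = 7 | data) = 0.
So P(black next | data) = Σ P(black next | H) P(H | data) = (3/4)(5/16) + (1/2)(3/8) + (1/4)(5/16) = 1/2.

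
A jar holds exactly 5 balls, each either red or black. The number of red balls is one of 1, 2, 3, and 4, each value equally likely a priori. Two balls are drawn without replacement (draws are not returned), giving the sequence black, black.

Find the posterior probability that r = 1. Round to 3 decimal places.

0.600

Under each hypothesis, the probability of the observed sequence is: P(data | r = 1) = (4/5)(3/4) = 3/5; P(data | r = 2) = (3/5)(2/4) = 3/10; P(data | r = 3) = (2/5)(1/4) = 1/10; P(data | r = 4) = (1/5)(0/4) = 0.
Multiplying each by its prior: 1/4 · 3/5 = 3/20, 1/4 · 3/10 = 3/40, 1/4 · 1/10 = 1/40, 1/4 · 0 = 0; summing to 1/4.
So P(r = 1 | data) = (3/20) / (1/4) = 3/5.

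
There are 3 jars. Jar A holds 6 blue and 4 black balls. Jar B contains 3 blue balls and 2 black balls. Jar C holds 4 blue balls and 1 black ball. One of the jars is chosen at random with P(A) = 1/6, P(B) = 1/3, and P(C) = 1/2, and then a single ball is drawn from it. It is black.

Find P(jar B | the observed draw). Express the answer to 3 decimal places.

For each hypothesis, P(data | H) works out to: P(data | jar A) = (4/10) = 2/5; P(data | jar B) = (2/5) = 2/5; P(data | jar C) = (1/5) = 1/5.
The prior-weighted likelihoods are 1/6 · 2/5 = 1/15, 1/3 · 2/5 = 2/15, 1/2 · 1/5 = 1/10; these sum to 3/10.
By Bayes' rule, P(jar B | data) = (2/15) / (3/10) = 4/9.

0.444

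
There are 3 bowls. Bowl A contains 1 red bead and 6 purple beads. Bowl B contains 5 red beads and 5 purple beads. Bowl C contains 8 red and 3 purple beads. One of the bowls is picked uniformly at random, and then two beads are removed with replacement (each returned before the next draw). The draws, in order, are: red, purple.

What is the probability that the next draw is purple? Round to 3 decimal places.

Compute the likelihood of the observed sequence for each case: P(data | bowl A) = (1/7)(6/7) = 0.12245; P(data | bowl B) = (5/10)(5/10) = 0.25; P(data | bowl C) = (8/11)(3/11) = 0.19835.
Multiplying each by its prior: 1/3 · 0.12245 = 0.040816, 1/3 · 0.25 = 0.083333, 1/3 · 0.19835 = 0.066116; these sum to 0.19027.
The posterior is then P(bowl A | data) = 0.21452, P(bowl B | data) = 0.43798, P(bowl C | data) = 0.34749.
So P(purple next | data) = Σ P(purple next | H) P(H | data) = (6/7)(0.21452) + (1/2)(0.43798) + (3/11)(0.34749) = 0.49764.

0.498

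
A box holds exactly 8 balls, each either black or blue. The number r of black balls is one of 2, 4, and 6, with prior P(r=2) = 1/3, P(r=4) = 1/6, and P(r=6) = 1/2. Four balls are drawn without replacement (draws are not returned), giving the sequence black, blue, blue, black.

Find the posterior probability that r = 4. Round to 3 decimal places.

The likelihood of the observed sequence under each hypothesis: P(data | r = 2) = (2/8)(6/7)(5/6)(1/5) = 1/28; P(data | r = 4) = (4/8)(4/7)(3/6)(3/5) = 3/35; P(data | r = 6) = (6/8)(2/7)(1/6)(5/5) = 1/28.
Multiplying each by its prior: 1/3 · 1/28 = 1/84, 1/6 · 3/35 = 1/70, 1/2 · 1/28 = 1/56; with total 37/840.
So P(r = 4 | data) = (1/70) / (37/840) = 12/37.

0.324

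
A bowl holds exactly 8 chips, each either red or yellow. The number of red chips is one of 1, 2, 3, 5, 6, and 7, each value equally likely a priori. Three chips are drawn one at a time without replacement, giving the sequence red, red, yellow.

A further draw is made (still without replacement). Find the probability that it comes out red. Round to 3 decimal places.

0.647

For each hypothesis, P(data | H) works out to: P(data | r = 1) = (1/8)(0/7) = 0; P(data | r = 2) = (2/8)(1/7)(6/6) = 1/28; P(data | r = 3) = (3/8)(2/7)(5/6) = 5/56; P(data | r = 5) = (5/8)(4/7)(3/6) = 5/28; P(data | r = 6) = (6/8)(5/7)(2/6) = 5/28; P(data | r = 7) = (7/8)(6/7)(1/6) = 1/8.
The prior-weighted likelihoods are 1/6 · 0 = 0, 1/6 · 1/28 = 1/168, 1/6 · 5/56 = 5/336, 1/6 · 5/28 = 5/168, 1/6 · 5/28 = 5/168, 1/6 · 1/8 = 1/48; with total 17/168.
The posterior is then P(r = 1 | data) = 0, P(r = 2 | data) = 1/17, P(r = 3 | data) = 5/34, P(r = 5 | data) = 5/17, P(r = 6 | data) = 5/17, P(r = 7 | data) = 7/34.
The predictive probability is P(red next | data) = (0)(1/17) + (1/5)(5/34) + (3/5)(5/17) + (4/5)(5/17) + (1)(7/34) = 11/17.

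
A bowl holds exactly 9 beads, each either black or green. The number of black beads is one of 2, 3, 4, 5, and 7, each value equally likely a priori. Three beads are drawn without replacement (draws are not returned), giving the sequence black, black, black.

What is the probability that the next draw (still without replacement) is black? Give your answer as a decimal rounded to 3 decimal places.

0.547

The likelihood of the observed sequence under each hypothesis: P(data | r = 2) = (2/9)(1/8)(0/7) = 0; P(data | r = 3) = (3/9)(2/8)(1/7) = 1/84; P(data | r = 4) = (4/9)(3/8)(2/7) = 1/21; P(data | r = 5) = (5/9)(4/8)(3/7) = 5/42; P(data | r = 7) = (7/9)(6/8)(5/7) = 5/12.
The prior-weighted likelihoods are 1/5 · 0 = 0, 1/5 · 1/84 = 1/420, 1/5 · 1/21 = 1/105, 1/5 · 5/42 = 1/42, 1/5 · 5/12 = 1/12; with total 5/42.
Dividing through by the total gives posterior P(r = 2 | data) = 0, P(r = 3 | data) = 1/50, P(r = 4 | data) = 2/25, P(r = 5 | data) = 1/5, P(r = 7 | data) = 7/10.
Averaging over the posterior, P(black next | data) = (0)(1/50) + (1/6)(2/25) + (1/3)(1/5) + (2/3)(7/10) = 41/75.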